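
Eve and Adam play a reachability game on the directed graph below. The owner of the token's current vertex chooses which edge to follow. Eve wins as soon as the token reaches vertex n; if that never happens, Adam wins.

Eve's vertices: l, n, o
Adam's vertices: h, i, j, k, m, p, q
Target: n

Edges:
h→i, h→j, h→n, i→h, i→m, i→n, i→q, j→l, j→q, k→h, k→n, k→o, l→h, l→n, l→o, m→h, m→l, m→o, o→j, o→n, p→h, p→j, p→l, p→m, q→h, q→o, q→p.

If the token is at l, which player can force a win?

Eve

A0 = {n}
A1: add {l, o} — l (Eve) has l→n; o (Eve) has o→n.
A2 = A1; e.g. h (Adam) can still go to i. Fixed point.
l ∈ A1, so Eve can force the target.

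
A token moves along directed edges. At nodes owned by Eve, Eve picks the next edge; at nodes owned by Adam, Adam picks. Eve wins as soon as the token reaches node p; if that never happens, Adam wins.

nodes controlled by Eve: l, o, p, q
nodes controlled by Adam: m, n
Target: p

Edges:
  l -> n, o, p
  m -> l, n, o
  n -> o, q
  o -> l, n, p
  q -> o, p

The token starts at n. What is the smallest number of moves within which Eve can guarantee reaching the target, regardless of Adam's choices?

A0 = {p}
A1: add {l, o, q} — l (Eve) has l→p; o (Eve) has o→p; q (Eve) has q→p.
A2: add {n} — n (Adam): all of {o, q} already in.
n enters the attractor at level 2, so Eve can force the target in 2 moves from there.

2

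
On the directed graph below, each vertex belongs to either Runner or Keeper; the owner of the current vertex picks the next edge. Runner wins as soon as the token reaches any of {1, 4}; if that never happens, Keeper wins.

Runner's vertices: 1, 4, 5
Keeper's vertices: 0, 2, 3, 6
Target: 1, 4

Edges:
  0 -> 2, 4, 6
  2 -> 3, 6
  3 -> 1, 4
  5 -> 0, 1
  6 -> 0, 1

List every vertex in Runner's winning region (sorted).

1, 3, 4, 5

A0 = {1, 4}
A1: add {3, 5} — 3 (Keeper): all of {1, 4} already in; 5 (Runner) has 5→1.
A2 = A1; e.g. 0 (Keeper) can still go to 2. Fixed point.
Runner's winning region = {1, 3, 4, 5}.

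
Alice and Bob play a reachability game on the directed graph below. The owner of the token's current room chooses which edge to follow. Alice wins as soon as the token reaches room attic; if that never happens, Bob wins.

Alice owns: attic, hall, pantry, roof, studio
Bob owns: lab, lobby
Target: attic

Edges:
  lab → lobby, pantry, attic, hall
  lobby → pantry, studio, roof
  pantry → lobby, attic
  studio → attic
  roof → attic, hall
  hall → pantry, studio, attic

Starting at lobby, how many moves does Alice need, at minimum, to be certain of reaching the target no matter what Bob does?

2

A0 = {attic}
A1: add {hall, pantry, roof, studio} — pantry (Alice) has pantry→attic; studio (Alice) has studio→attic; roof (Alice) has roof→attic; hall (Alice) has hall→attic.
A2: add {lobby} — lobby (Bob): all of {pantry, studio, roof} already in.
lobby enters the attractor at level 2, so Alice can force the target in 2 moves from there.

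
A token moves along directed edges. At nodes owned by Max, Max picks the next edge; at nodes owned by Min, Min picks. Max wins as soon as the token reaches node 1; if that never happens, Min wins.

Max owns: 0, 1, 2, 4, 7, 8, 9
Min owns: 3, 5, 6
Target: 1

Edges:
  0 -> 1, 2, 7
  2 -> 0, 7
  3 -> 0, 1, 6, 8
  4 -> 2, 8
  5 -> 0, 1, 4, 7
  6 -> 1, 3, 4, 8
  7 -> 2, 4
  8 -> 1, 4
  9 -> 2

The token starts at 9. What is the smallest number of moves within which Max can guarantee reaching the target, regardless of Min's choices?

3

A0 = {1}
A1: add {0, 8} — 0 (Max) has 0→1; 8 (Max) has 8→1.
A2: add {2, 4} — 2 (Max) has 2→0; 4 (Max) has 4→8.
A3: add {7, 9} — 7 (Max) has 7→2; 9 (Max) has 9→2.
9 enters the attractor at level 3, so Max can force the target in 3 moves from there.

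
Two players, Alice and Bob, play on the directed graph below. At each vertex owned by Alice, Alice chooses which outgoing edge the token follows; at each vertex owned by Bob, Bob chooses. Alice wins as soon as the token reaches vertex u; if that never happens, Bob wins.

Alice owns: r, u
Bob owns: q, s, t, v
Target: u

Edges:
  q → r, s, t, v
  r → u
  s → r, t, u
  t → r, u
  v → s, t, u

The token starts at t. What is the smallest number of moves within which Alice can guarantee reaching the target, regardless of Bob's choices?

A0 = {u}
A1: add {r} — r (Alice) has r→u.
A2: add {t} — t (Bob): all of {r, u} already in.
t enters the attractor at level 2, so Alice can force the target in 2 moves from there.

2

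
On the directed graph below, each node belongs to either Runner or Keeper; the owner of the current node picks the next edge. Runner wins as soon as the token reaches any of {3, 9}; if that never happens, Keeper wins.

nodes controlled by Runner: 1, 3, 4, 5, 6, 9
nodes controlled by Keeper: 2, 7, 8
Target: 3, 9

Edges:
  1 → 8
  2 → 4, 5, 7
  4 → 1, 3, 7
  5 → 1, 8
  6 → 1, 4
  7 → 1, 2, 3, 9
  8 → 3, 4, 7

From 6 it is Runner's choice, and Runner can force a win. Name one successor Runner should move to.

4

A0 = {3, 9}
A1: add {4} — 4 (Runner) has 4→3.
A2: add {6} — 6 (Runner) has 6→4.
A3 = A2; e.g. 1 (Runner) has no edge into A2. Fixed point.
From 6, successor 4 is in the attractor (rank 1); the other successor 1 is not.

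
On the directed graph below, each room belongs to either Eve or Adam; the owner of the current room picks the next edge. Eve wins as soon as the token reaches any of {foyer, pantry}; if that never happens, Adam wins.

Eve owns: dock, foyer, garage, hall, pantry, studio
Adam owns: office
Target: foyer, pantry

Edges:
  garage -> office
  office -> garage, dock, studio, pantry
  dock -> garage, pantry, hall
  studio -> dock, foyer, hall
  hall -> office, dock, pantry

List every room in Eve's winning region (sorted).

A0 = {foyer, pantry}
A1: add {dock, hall, studio} — dock (Eve) has dock→pantry; studio (Eve) has studio→foyer; hall (Eve) has hall→pantry.
A2 = A1; e.g. garage (Eve) has no edge into A1. Fixed point.
Eve's winning region = {dock, foyer, hall, pantry, studio}.

dock, foyer, hall, pantry, studio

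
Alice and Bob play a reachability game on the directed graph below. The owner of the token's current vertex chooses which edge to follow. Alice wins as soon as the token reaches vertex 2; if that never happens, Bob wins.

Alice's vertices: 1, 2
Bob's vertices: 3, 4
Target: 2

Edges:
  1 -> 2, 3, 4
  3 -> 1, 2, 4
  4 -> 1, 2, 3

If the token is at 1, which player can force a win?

Alice

A0 = {2}
A1: add {1} — 1 (Alice) has 1→2.
A2 = A1; e.g. 3 (Bob) can still go to 4. Fixed point.
1 ∈ A1, so Alice can force the target.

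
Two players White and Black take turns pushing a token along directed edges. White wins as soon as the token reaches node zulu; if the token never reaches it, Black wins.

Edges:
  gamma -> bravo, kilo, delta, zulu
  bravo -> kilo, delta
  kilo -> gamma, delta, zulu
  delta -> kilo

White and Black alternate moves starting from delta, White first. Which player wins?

Track states (vertex, player-to-move).
A0 = {(zulu,White), (zulu,Black)}
A1: add {(gamma,White), (kilo,White)}.
A2: add {(delta,Black)}.
A3: add {(bravo,White)}.
A4 = A3; e.g. (gamma,Black) stays out. (delta,White) never enters ⇒ Black avoids the target.

Black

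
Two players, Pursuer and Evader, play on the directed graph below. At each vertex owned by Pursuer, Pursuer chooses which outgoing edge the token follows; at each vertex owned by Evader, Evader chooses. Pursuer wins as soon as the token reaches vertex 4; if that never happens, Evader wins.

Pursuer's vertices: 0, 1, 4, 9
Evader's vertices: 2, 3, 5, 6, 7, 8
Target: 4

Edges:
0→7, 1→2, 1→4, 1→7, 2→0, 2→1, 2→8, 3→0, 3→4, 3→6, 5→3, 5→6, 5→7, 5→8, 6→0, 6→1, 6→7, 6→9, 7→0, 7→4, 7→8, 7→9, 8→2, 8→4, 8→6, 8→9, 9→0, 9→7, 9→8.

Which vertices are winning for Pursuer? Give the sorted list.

1, 4

A0 = {4}
A1: add {1} — 1 (Pursuer) has 1→4.
A2 = A1; e.g. 0 (Pursuer) has no edge into A1. Fixed point.
Pursuer's winning region = {1, 4}.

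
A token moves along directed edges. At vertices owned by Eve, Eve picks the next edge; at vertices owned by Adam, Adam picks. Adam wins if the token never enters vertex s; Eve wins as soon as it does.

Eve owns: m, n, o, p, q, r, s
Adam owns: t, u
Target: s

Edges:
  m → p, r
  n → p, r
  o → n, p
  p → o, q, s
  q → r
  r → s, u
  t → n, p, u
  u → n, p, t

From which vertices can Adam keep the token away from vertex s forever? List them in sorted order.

t, u

A0 = {s}
A1: add {p, r} — p (Eve) has p→s; r (Eve) has r→s.
A2: add {m, n, o, q} — m (Eve) has m→p; n (Eve) has n→p; o (Eve) has o→p; q (Eve) has q→r.
A3 = A2; e.g. t (Adam) can still go to u. Fixed point.
Eve's attractor = {m, n, o, p, q, r, s}; Adam avoids the target exactly from the complement.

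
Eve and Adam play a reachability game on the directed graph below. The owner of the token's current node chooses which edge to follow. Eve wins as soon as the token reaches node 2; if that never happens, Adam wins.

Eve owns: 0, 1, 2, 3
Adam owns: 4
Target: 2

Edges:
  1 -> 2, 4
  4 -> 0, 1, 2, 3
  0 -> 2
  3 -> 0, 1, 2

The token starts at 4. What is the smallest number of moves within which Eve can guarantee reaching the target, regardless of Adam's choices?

A0 = {2}
A1: add {0, 1, 3} — 0 (Eve) has 0→2; 1 (Eve) has 1→2; 3 (Eve) has 3→2.
A2: add {4} — 4 (Adam): all of {0, 1, 2, 3} already in.
A2 = all vertices. Fixed point.
4 enters the attractor at level 2, so Eve can force the target in 2 moves from there.

2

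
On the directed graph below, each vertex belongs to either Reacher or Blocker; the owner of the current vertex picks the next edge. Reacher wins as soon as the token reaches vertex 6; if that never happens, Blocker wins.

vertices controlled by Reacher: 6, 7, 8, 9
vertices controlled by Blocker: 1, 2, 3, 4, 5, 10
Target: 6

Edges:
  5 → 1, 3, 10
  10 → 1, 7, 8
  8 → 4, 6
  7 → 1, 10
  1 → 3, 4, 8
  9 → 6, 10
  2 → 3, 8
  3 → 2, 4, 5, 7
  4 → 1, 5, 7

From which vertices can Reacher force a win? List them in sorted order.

A0 = {6}
A1: add {8, 9} — 8 (Reacher) has 8→6; 9 (Reacher) has 9→6.
A2 = A1; e.g. 1 (Blocker) can still go to 3. Fixed point.
Reacher's winning region = {6, 8, 9}.

6, 8, 9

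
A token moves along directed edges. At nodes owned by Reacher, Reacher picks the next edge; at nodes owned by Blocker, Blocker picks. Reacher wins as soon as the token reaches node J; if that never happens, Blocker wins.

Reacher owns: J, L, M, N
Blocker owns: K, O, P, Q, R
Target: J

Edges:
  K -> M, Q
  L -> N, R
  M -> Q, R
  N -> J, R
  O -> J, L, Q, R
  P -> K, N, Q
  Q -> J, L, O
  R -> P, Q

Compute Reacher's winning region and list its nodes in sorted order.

A0 = {J}
A1: add {N} — N (Reacher) has N→J.
A2: add {L} — L (Reacher) has L→N.
A3 = A2; e.g. K (Blocker) can still go to M. Fixed point.
Reacher's winning region = {J, L, N}.

J, L, N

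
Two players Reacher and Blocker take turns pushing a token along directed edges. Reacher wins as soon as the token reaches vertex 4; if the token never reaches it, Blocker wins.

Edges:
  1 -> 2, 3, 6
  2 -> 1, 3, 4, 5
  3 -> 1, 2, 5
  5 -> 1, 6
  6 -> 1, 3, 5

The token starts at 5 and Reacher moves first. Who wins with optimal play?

Blocker

Track states (vertex, player-to-move).
A0 = {(4,Reacher), (4,Blocker)}
A1: add {(2,Reacher)}.
A2 = A1; e.g. (1,Reacher) stays out. (5,Reacher) never enters ⇒ Blocker avoids the target.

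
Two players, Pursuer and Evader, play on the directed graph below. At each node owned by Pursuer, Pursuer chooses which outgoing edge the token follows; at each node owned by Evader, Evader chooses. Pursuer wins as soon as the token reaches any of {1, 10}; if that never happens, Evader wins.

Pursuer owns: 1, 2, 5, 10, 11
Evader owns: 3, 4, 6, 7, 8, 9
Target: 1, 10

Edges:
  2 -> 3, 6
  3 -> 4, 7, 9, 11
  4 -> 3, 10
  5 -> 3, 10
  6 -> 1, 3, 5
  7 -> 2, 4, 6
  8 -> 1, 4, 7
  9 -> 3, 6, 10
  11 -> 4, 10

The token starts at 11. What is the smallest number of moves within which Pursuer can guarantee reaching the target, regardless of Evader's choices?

A0 = {1, 10}
A1: add {5, 11} — 5 (Pursuer) has 5→10; 11 (Pursuer) has 11→10.
A2 = A1; e.g. 2 (Pursuer) has no edge into A1. Fixed point.
11 enters the attractor at level 1, so Pursuer can force the target in 1 move from there.

1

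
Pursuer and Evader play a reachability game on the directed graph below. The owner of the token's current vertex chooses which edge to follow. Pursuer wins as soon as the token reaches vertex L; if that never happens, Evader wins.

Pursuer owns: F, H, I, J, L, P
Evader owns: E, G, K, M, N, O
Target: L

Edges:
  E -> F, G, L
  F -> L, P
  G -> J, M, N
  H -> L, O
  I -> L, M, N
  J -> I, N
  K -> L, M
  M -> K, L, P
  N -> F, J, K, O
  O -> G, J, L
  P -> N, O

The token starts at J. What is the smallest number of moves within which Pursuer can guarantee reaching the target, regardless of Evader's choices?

A0 = {L}
A1: add {F, H, I} — F (Pursuer) has F→L; H (Pursuer) has H→L; I (Pursuer) has I→L.
A2: add {J} — J (Pursuer) has J→I.
A3 = A2; e.g. E (Evader) can still go to G. Fixed point.
J enters the attractor at level 2, so Pursuer can force the target in 2 moves from there.

2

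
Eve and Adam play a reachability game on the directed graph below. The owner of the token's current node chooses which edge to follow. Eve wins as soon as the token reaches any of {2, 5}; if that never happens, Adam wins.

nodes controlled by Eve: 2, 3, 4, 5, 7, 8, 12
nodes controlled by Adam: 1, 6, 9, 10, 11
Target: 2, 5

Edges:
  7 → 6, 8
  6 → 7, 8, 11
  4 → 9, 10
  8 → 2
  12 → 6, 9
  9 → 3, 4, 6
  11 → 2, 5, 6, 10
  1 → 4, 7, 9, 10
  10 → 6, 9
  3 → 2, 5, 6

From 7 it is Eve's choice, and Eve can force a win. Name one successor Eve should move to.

8

A0 = {2, 5}
A1: add {3, 8} — 3 (Eve) has 3→2; 8 (Eve) has 8→2.
A2: add {7} — 7 (Eve) has 7→8.
A3 = A2; e.g. 1 (Adam) can still go to 4. Fixed point.
From 7, successor 8 is in the attractor (rank 1); the other successor 6 is not.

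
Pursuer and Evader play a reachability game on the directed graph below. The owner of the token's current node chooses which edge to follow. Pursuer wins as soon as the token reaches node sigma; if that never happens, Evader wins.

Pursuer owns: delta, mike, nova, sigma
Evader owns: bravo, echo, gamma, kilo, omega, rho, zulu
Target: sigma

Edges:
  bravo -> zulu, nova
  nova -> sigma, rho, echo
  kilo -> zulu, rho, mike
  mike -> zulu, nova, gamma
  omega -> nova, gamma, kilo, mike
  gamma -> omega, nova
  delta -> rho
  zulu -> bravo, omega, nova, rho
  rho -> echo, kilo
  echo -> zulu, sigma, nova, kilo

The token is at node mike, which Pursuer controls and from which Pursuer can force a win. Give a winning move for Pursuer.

nova

A0 = {sigma}
A1: add {nova} — nova (Pursuer) has nova→sigma.
A2: add {mike} — mike (Pursuer) has mike→nova.
A3 = A2; e.g. bravo (Evader) can still go to zulu. Fixed point.
From mike, successor nova is in the attractor (rank 1); the other successors gamma, zulu are not.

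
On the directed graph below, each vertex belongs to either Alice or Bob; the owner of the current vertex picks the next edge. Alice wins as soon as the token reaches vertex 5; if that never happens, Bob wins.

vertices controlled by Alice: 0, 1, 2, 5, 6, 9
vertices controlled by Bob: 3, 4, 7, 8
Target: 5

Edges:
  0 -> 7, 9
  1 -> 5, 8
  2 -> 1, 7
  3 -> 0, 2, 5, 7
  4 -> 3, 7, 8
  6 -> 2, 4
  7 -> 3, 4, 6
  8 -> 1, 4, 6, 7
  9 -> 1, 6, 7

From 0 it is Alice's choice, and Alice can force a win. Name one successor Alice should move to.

9

A0 = {5}
A1: add {1} — 1 (Alice) has 1→5.
A2: add {2, 9} — 2 (Alice) has 2→1; 9 (Alice) has 9→1.
A3: add {0, 6} — 0 (Alice) has 0→9; 6 (Alice) has 6→2.
A4 = A3; e.g. 3 (Bob) can still go to 7. Fixed point.
From 0, successor 9 is in the attractor (rank 2); the other successor 7 is not.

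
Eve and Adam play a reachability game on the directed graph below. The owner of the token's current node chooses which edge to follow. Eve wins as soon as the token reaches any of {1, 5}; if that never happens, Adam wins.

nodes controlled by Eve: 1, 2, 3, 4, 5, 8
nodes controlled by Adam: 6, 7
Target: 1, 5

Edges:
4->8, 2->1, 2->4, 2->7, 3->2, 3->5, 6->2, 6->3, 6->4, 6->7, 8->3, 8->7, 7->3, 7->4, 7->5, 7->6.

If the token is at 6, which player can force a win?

A0 = {1, 5}
A1: add {2, 3} — 2 (Eve) has 2→1; 3 (Eve) has 3→5.
A2: add {8} — 8 (Eve) has 8→3.
A3: add {4} — 4 (Eve) has 4→8.
A4 = A3; e.g. 6 (Adam) can still go to 7. Fixed point.
6 never enters the attractor, so Adam can avoid the target forever.

Adam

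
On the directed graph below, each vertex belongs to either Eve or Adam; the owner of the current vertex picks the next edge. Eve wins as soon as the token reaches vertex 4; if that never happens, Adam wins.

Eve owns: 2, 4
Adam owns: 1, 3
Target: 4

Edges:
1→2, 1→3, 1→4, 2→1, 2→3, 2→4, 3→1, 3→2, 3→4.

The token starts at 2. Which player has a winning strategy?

A0 = {4}
A1: add {2} — 2 (Eve) has 2→4.
A2 = A1; e.g. 1 (Adam) can still go to 3. Fixed point.
2 ∈ A1, so Eve can force the target.

Eve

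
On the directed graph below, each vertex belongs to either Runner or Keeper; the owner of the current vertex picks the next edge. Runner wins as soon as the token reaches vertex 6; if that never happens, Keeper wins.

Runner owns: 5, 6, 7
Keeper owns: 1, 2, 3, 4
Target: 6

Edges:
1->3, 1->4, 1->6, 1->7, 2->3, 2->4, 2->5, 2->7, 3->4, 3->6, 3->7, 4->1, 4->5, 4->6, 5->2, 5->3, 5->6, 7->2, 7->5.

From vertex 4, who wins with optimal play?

A0 = {6}
A1: add {5} — 5 (Runner) has 5→6.
A2: add {7} — 7 (Runner) has 7→5.
A3 = A2; e.g. 1 (Keeper) can still go to 3. Fixed point.
4 never enters the attractor, so Keeper can avoid the target forever.

Keeper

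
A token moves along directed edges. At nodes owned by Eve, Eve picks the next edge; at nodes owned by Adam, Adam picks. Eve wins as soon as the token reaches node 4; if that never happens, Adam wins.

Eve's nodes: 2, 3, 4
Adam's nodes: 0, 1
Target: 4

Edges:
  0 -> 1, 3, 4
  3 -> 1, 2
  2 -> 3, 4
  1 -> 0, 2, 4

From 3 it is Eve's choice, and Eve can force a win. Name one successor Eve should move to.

A0 = {4}
A1: add {2} — 2 (Eve) has 2→4.
A2: add {3} — 3 (Eve) has 3→2.
A3 = A2; e.g. 0 (Adam) can still go to 1. Fixed point.
From 3, successor 2 is in the attractor (rank 1); the other successor 1 is not.

2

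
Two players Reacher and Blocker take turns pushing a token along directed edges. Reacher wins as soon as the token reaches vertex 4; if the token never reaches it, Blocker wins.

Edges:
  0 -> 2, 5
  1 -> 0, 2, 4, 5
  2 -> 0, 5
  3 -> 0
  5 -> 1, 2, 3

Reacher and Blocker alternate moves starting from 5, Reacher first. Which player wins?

Track states (vertex, player-to-move).
A0 = {(4,Reacher), (4,Blocker)}
A1: add {(1,Reacher)}.
A2 = A1; e.g. (0,Reacher) stays out. (5,Reacher) never enters ⇒ Blocker avoids the target.

Blocker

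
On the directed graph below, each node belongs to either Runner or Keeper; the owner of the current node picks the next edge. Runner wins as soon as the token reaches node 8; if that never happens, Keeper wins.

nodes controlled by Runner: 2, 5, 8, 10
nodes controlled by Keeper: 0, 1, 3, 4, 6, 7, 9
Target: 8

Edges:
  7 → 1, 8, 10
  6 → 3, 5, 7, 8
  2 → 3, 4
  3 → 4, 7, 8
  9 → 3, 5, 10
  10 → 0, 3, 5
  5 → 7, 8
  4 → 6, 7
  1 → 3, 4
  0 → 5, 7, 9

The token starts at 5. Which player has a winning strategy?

Runner

A0 = {8}
A1: add {5} — 5 (Runner) has 5→8.
5 ∈ A1, so Runner can force the target.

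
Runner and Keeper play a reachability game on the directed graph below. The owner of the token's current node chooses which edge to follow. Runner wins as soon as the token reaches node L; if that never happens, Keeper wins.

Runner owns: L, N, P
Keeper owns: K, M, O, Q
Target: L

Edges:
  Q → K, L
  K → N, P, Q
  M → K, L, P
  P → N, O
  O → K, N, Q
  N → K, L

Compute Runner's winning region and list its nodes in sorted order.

A0 = {L}
A1: add {N} — N (Runner) has N→L.
A2: add {P} — P (Runner) has P→N.
A3 = A2; e.g. K (Keeper) can still go to Q. Fixed point.
Runner's winning region = {L, N, P}.

L, N, P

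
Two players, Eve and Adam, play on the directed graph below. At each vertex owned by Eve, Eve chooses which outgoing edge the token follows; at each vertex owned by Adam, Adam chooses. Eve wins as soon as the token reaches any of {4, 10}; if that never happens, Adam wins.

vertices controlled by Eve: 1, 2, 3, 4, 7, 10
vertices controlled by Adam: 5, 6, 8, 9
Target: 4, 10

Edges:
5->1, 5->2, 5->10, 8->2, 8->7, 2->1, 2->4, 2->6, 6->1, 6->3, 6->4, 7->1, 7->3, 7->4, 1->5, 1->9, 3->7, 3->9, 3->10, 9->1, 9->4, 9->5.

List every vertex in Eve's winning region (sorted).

2, 3, 4, 7, 8, 10

A0 = {4, 10}
A1: add {2, 3, 7} — 2 (Eve) has 2→4; 3 (Eve) has 3→10; 7 (Eve) has 7→4.
A2: add {8} — 8 (Adam): all of {2, 7} already in.
A3 = A2; e.g. 1 (Eve) has no edge into A2. Fixed point.
Eve's winning region = {2, 3, 4, 7, 8, 10}.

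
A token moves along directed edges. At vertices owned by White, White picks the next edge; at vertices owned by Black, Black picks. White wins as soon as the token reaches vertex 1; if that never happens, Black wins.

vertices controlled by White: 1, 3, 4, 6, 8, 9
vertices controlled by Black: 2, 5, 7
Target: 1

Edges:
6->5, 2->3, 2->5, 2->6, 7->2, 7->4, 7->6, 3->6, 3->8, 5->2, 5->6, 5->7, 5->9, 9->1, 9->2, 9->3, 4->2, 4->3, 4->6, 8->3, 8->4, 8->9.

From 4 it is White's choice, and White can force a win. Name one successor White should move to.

A0 = {1}
A1: add {9} — 9 (White) has 9→1.
A2: add {8} — 8 (White) has 8→9.
A3: add {3} — 3 (White) has 3→8.
A4: add {4} — 4 (White) has 4→3.
A5 = A4; e.g. 2 (Black) can still go to 5. Fixed point.
From 4, successor 3 is in the attractor (rank 3); the other successors 2, 6 are not.

3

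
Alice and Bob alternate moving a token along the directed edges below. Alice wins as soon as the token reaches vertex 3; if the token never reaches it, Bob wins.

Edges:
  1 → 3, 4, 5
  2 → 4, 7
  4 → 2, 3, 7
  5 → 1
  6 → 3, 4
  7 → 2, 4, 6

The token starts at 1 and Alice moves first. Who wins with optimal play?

Track states (vertex, player-to-move).
A0 = {(3,Alice), (3,Bob)}
A1: add {(1,Alice), (4,Alice), (6,Alice)}.
(1,Alice) ∈ A1 ⇒ Alice forces the target.

Alice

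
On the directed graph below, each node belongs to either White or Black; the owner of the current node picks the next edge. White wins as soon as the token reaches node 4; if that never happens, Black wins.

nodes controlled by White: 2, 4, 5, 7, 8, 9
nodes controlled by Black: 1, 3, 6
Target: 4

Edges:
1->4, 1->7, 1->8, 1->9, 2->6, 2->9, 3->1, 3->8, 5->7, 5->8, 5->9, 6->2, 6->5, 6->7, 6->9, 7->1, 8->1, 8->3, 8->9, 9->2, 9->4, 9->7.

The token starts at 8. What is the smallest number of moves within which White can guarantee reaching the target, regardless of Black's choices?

2

A0 = {4}
A1: add {9} — 9 (White) has 9→4.
A2: add {2, 5, 8} — 2 (White) has 2→9; 5 (White) has 5→9; 8 (White) has 8→9.
A3 = A2; e.g. 1 (Black) can still go to 7. Fixed point.
8 enters the attractor at level 2, so White can force the target in 2 moves from there.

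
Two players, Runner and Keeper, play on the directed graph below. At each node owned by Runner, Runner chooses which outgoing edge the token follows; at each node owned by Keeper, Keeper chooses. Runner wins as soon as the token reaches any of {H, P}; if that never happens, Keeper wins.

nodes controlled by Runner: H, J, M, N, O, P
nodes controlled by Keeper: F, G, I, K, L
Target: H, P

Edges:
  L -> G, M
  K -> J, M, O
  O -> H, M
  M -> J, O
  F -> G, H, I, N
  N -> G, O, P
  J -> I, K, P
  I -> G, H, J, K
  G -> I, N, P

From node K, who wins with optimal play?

Runner

A0 = {H, P}
A1: add {J, N, O} — J (Runner) has J→P; N (Runner) has N→P; O (Runner) has O→H.
A2: add {M} — M (Runner) has M→J.
A3: add {K} — K (Keeper): all of {J, M, O} already in.
A4 = A3; e.g. F (Keeper) can still go to G. Fixed point.
K ∈ A3, so Runner can force the target.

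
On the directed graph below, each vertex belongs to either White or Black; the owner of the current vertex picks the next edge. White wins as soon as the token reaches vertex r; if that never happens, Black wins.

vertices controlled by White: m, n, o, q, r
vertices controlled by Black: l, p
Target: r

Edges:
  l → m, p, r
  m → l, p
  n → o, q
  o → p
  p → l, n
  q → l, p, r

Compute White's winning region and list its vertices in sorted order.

A0 = {r}
A1: add {q} — q (White) has q→r.
A2: add {n} — n (White) has n→q.
A3 = A2; e.g. l (Black) can still go to m. Fixed point.
White's winning region = {n, q, r}.

n, q, r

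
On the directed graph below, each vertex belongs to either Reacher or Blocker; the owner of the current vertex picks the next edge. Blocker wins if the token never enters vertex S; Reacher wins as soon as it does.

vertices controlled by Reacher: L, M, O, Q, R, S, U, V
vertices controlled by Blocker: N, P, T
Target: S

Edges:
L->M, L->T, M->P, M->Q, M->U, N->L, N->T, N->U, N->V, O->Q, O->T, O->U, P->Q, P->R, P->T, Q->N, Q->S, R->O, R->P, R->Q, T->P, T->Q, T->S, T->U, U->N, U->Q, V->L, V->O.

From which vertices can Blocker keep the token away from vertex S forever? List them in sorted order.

N, P, T

A0 = {S}
A1: add {Q} — Q (Reacher) has Q→S.
A2: add {M, O, R, U} — M (Reacher) has M→Q; O (Reacher) has O→Q; R (Reacher) has R→Q; U (Reacher) has U→Q.
A3: add {L, V} — L (Reacher) has L→M; V (Reacher) has V→O.
A4 = A3; e.g. N (Blocker) can still go to T. Fixed point.
Reacher's attractor = {L, M, O, Q, R, S, U, V}; Blocker avoids the target exactly from the complement.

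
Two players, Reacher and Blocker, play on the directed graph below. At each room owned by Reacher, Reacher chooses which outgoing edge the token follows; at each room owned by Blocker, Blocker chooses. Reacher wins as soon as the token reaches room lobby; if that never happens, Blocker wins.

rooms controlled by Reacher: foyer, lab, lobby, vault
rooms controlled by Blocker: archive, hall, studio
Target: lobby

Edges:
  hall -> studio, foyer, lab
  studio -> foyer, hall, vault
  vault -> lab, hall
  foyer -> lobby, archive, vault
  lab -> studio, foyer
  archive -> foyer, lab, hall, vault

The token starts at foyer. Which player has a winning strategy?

Reacher

A0 = {lobby}
A1: add {foyer} — foyer (Reacher) has foyer→lobby.
foyer ∈ A1, so Reacher can force the target.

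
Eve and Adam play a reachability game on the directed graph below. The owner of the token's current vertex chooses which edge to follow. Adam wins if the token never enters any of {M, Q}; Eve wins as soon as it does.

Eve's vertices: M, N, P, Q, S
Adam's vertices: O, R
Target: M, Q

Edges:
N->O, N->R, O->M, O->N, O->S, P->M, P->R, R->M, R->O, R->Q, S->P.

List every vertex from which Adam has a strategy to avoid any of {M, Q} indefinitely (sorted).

A0 = {M, Q}
A1: add {P} — P (Eve) has P→M.
A2: add {S} — S (Eve) has S→P.
A3 = A2; e.g. N (Eve) has no edge into A2. Fixed point.
Eve's attractor = {M, P, Q, S}; Adam avoids the target exactly from the complement.

N, O, R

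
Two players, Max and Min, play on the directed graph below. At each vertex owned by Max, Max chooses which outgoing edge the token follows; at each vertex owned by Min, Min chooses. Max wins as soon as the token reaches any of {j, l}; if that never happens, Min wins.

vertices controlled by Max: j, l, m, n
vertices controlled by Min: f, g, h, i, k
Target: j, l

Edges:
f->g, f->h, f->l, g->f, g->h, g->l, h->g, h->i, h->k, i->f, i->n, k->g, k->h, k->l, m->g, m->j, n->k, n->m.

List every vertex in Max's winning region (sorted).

j, l, m, n

A0 = {j, l}
A1: add {m} — m (Max) has m→j.
A2: add {n} — n (Max) has n→m.
A3 = A2; e.g. f (Min) can still go to g. Fixed point.
Max's winning region = {j, l, m, n}.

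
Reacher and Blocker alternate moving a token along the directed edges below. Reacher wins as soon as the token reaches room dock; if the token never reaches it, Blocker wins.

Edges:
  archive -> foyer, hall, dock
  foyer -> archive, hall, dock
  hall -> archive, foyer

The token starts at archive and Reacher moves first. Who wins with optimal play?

Reacher

Track states (vertex, player-to-move).
A0 = {(dock,Reacher), (dock,Blocker)}
A1: add {(archive,Reacher), (foyer,Reacher)}.
(archive,Reacher) ∈ A1 ⇒ Reacher forces the target.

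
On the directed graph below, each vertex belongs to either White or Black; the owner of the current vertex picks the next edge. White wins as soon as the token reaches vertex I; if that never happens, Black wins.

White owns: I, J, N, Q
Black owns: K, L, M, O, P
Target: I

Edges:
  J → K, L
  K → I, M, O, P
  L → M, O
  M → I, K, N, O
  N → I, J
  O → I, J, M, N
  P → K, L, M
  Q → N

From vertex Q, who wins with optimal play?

A0 = {I}
A1: add {N} — N (White) has N→I.
A2: add {Q} — Q (White) has Q→N.
A3 = A2; e.g. J (White) has no edge into A2. Fixed point.
Q ∈ A2, so White can force the target.

White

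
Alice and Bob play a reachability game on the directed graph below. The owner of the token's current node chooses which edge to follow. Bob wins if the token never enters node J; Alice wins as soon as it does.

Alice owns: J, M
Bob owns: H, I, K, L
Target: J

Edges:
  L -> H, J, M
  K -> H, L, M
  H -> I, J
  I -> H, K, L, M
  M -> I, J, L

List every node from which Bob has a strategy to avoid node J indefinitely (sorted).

A0 = {J}
A1: add {M} — M (Alice) has M→J.
A2 = A1; e.g. H (Bob) can still go to I. Fixed point.
Alice's attractor = {J, M}; Bob avoids the target exactly from the complement.

H, I, K, L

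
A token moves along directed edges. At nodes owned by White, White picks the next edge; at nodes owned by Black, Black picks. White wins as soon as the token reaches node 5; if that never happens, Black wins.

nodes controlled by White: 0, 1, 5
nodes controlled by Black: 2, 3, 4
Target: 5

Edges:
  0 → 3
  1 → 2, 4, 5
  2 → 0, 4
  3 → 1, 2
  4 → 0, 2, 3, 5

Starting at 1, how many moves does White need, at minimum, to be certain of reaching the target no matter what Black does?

1

A0 = {5}
A1: add {1} — 1 (White) has 1→5.
A2 = A1; e.g. 0 (White) has no edge into A1. Fixed point.
1 enters the attractor at level 1, so White can force the target in 1 move from there.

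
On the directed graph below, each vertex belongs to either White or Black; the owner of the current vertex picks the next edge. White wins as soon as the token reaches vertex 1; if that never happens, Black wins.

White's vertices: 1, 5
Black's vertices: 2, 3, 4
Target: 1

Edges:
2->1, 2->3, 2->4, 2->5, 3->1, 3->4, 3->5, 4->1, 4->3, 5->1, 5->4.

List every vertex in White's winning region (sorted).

A0 = {1}
A1: add {5} — 5 (White) has 5→1.
A2 = A1; e.g. 2 (Black) can still go to 3. Fixed point.
White's winning region = {1, 5}.

1, 5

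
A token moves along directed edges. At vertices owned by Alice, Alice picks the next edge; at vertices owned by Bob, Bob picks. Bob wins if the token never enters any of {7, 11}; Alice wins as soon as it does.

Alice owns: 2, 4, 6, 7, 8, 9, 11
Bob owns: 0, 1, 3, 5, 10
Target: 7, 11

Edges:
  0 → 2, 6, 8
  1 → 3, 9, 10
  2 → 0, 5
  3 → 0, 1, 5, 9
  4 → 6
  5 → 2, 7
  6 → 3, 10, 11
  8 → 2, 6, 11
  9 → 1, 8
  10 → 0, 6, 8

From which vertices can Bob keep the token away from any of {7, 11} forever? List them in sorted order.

0, 1, 2, 3, 5, 10

A0 = {7, 11}
A1: add {6, 8} — 6 (Alice) has 6→11; 8 (Alice) has 8→11.
A2: add {4, 9} — 4 (Alice) has 4→6; 9 (Alice) has 9→8.
A3 = A2; e.g. 0 (Bob) can still go to 2. Fixed point.
Alice's attractor = {4, 6, 7, 8, 9, 11}; Bob avoids the target exactly from the complement.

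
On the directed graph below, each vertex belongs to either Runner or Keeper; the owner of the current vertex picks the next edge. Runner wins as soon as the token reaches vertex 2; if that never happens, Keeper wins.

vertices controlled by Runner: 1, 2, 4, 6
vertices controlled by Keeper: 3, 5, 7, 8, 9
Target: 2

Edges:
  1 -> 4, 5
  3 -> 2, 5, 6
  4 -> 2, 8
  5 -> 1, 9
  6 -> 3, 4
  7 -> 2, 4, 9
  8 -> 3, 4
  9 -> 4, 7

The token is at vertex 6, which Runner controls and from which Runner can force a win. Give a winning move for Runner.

A0 = {2}
A1: add {4} — 4 (Runner) has 4→2.
A2: add {1, 6} — 1 (Runner) has 1→4; 6 (Runner) has 6→4.
A3 = A2; e.g. 3 (Keeper) can still go to 5. Fixed point.
From 6, successor 4 is in the attractor (rank 1); the other successor 3 is not.

4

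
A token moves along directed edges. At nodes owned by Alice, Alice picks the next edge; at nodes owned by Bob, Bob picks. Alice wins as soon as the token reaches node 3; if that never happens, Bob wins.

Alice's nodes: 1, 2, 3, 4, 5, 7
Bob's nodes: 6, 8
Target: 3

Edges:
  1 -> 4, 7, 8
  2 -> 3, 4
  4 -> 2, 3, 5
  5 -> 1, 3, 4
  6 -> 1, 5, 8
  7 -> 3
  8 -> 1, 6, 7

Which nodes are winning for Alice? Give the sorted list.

A0 = {3}
A1: add {2, 4, 5, 7} — 2 (Alice) has 2→3; 4 (Alice) has 4→3; 5 (Alice) has 5→3; 7 (Alice) has 7→3.
A2: add {1} — 1 (Alice) has 1→4.
A3 = A2; e.g. 6 (Bob) can still go to 8. Fixed point.
Alice's winning region = {1, 2, 3, 4, 5, 7}.

1, 2, 3, 4, 5, 7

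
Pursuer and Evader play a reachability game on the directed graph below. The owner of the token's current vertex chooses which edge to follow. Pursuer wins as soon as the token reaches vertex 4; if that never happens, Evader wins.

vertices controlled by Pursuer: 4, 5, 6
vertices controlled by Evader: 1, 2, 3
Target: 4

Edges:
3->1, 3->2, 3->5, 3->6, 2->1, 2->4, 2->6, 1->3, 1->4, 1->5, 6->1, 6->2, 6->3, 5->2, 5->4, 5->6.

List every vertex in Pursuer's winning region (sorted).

A0 = {4}
A1: add {5} — 5 (Pursuer) has 5→4.
A2 = A1; e.g. 1 (Evader) can still go to 3. Fixed point.
Pursuer's winning region = {4, 5}.

4, 5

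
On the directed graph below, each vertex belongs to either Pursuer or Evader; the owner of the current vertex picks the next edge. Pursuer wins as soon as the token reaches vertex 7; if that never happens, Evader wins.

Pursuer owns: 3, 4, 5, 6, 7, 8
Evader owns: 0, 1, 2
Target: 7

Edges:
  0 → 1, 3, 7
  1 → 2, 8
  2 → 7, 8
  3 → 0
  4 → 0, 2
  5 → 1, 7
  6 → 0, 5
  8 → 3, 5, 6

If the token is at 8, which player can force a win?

A0 = {7}
A1: add {5} — 5 (Pursuer) has 5→7.
A2: add {6, 8} — 6 (Pursuer) has 6→5; 8 (Pursuer) has 8→5.
8 ∈ A2, so Pursuer can force the target.

Pursuer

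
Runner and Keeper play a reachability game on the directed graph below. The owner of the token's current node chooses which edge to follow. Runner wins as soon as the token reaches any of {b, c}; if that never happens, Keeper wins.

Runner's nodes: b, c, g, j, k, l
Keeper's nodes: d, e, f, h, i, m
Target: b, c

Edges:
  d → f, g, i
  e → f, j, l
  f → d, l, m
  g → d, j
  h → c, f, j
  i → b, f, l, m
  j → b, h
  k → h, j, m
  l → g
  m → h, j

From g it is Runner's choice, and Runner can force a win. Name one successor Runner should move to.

A0 = {b, c}
A1: add {j} — j (Runner) has j→b.
A2: add {g, k} — g (Runner) has g→j; k (Runner) has k→j.
A3: add {l} — l (Runner) has l→g.
A4 = A3; e.g. d (Keeper) can still go to f. Fixed point.
From g, successor j is in the attractor (rank 1); the other successor d is not.

j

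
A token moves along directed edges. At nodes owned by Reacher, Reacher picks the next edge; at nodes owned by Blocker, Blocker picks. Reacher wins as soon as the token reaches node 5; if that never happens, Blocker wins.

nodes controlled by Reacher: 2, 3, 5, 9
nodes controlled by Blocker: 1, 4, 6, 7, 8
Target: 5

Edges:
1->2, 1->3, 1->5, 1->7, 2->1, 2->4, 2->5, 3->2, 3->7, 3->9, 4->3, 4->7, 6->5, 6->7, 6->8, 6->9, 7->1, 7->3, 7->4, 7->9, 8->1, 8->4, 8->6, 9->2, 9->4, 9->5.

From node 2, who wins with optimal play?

Reacher

A0 = {5}
A1: add {2, 9} — 2 (Reacher) has 2→5; 9 (Reacher) has 9→5.
2 ∈ A1, so Reacher can force the target.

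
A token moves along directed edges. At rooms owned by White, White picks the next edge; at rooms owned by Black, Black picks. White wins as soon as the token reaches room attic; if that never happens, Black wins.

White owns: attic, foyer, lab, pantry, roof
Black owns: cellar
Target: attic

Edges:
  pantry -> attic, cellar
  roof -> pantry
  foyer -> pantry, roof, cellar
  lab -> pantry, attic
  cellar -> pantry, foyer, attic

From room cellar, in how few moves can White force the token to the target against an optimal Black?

3

A0 = {attic}
A1: add {lab, pantry} — pantry (White) has pantry→attic; lab (White) has lab→attic.
A2: add {foyer, roof} — roof (White) has roof→pantry; foyer (White) has foyer→pantry.
A3: add {cellar} — cellar (Black): all of {pantry, foyer, attic} already in.
A3 = all vertices. Fixed point.
cellar enters the attractor at level 3, so White can force the target in 3 moves from there.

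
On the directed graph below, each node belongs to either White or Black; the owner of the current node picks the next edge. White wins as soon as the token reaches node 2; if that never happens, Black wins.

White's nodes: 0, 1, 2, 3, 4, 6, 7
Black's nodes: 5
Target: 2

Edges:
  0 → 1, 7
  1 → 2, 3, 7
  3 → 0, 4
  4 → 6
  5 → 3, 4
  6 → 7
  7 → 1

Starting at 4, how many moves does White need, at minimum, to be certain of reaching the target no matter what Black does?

A0 = {2}
A1: add {1} — 1 (White) has 1→2.
A2: add {0, 7} — 0 (White) has 0→1; 7 (White) has 7→1.
A3: add {3, 6} — 3 (White) has 3→0; 6 (White) has 6→7.
A4: add {4} — 4 (White) has 4→6.
4 enters the attractor at level 4, so White can force the target in 4 moves from there.

4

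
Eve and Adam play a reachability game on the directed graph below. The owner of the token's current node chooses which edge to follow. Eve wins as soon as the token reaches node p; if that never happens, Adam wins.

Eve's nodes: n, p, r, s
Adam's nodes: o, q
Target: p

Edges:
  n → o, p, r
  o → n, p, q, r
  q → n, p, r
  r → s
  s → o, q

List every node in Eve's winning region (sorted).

n, p

A0 = {p}
A1: add {n} — n (Eve) has n→p.
A2 = A1; e.g. o (Adam) can still go to q. Fixed point.
Eve's winning region = {n, p}.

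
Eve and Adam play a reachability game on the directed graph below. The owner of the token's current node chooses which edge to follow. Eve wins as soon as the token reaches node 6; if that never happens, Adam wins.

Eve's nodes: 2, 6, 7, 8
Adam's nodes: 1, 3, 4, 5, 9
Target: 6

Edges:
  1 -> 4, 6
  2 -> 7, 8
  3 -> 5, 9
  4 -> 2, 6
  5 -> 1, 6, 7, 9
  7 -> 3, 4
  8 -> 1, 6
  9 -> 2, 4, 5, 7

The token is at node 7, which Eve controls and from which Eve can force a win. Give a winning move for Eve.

A0 = {6}
A1: add {8} — 8 (Eve) has 8→6.
A2: add {2} — 2 (Eve) has 2→8.
A3: add {4} — 4 (Adam): all of {2, 6} already in.
A4: add {1, 7} — 1 (Adam): all of {4, 6} already in; 7 (Eve) has 7→4.
A5 = A4; e.g. 3 (Adam) can still go to 5. Fixed point.
From 7, successor 4 is in the attractor (rank 3); the other successor 3 is not.

4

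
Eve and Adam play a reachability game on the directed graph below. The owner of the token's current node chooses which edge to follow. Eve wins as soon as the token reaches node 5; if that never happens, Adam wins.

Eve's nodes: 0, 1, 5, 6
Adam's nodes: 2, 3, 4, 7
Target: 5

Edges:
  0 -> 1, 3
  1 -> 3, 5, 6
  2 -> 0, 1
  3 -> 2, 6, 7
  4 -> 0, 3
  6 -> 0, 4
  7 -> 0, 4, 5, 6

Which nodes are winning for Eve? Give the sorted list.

A0 = {5}
A1: add {1} — 1 (Eve) has 1→5.
A2: add {0} — 0 (Eve) has 0→1.
A3: add {2, 6} — 2 (Adam): all of {0, 1} already in; 6 (Eve) has 6→0.
A4 = A3; e.g. 3 (Adam) can still go to 7. Fixed point.
Eve's winning region = {0, 1, 2, 5, 6}.

0, 1, 2, 5, 6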